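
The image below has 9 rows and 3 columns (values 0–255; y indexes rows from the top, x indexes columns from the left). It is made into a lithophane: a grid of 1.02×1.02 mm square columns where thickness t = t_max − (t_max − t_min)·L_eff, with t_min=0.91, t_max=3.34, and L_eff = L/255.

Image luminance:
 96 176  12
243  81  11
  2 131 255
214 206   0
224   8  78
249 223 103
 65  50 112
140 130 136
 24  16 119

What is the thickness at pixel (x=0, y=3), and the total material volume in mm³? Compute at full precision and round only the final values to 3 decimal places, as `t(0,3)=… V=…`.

t(0,3)=1.301 V=63.049

span = t_max - t_min = 3.34 - 0.91 = 2.430
L(0,3) = 214, L_eff = 214/255 = 0.839216
t(0,3) = 3.34 - 2.430·0.839216 = 1.301
Σt over all 9·3 pixels = 257553/4250 ≈ 60.6007059
V = pitch²·Σt = 1.02²·257553/4250 = 63.049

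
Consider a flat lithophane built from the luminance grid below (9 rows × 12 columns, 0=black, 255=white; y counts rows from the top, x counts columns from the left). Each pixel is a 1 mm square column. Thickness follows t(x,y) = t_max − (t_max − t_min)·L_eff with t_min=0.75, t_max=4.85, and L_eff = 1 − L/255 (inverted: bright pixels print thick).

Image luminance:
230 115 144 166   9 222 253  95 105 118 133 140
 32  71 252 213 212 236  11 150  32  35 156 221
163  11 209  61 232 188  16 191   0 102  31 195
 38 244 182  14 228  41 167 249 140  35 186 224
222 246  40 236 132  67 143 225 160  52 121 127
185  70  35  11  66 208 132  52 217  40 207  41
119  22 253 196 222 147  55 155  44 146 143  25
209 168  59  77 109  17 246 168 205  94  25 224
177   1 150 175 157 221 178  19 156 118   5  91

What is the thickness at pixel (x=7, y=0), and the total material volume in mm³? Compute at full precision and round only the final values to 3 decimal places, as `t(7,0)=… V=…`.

span = t_max - t_min = 4.85 - 0.75 = 4.100
L(7,0) = 95, L_eff = 1 - 95/255 = 0.627451 (inverted)
t(7,0) = 4.85 - 4.100·0.627451 = 2.277
Σt over all 9·12 pixels = 261673/850 ≈ 307.8505882
V = pitch²·Σt = 1²·261673/850 = 307.851

t(7,0)=2.277 V=307.851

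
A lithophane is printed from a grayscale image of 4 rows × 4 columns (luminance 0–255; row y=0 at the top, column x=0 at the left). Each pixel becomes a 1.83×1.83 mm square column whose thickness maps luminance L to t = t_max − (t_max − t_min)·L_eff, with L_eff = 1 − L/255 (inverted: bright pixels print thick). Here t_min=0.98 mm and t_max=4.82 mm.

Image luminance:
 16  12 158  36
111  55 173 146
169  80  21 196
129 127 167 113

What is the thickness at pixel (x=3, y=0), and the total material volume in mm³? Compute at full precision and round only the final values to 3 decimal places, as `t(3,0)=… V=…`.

span = t_max - t_min = 4.82 - 0.98 = 3.840
L(3,0) = 36, L_eff = 1 - 36/255 = 0.858824 (inverted)
t(3,0) = 4.82 - 3.840·0.858824 = 1.522
Σt over all 4·4 pixels = 88008/2125 ≈ 41.4155294
V = pitch²·Σt = 1.83²·88008/2125 = 138.696

t(3,0)=1.522 V=138.696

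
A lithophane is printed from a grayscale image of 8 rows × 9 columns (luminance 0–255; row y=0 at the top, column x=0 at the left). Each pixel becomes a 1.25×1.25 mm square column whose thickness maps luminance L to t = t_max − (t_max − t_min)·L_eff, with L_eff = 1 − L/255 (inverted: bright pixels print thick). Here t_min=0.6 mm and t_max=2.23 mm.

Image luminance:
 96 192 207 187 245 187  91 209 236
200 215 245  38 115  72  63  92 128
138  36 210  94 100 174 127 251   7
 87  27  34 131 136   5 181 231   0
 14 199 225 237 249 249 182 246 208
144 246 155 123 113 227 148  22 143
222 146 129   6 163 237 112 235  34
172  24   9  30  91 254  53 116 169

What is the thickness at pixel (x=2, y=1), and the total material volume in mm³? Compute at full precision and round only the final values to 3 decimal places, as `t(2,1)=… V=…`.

t(2,1)=2.166 V=168.566

span = t_max - t_min = 2.23 - 0.6 = 1.630
L(2,1) = 245, L_eff = 1 - 245/255 = 0.039216 (inverted)
t(2,1) = 2.23 - 1.630·0.039216 = 2.166
Σt over all 8·9 pixels = 916999/8500 ≈ 107.8822353
V = pitch²·Σt = 1.25²·916999/8500 = 168.566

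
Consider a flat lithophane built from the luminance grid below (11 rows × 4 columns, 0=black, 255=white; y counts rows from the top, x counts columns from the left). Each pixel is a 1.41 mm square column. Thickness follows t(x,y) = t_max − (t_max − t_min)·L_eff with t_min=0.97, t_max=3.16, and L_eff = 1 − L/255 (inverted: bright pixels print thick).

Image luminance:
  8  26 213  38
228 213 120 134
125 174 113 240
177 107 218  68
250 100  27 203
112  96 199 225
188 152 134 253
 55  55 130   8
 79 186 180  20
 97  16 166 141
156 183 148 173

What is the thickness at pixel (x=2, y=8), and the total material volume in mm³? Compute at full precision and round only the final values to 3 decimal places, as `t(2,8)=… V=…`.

t(2,8)=2.516 V=186.171

span = t_max - t_min = 3.16 - 0.97 = 2.190
L(2,8) = 180, L_eff = 1 - 180/255 = 0.294118 (inverted)
t(2,8) = 3.16 - 2.190·0.294118 = 2.516
Σt over all 11·4 pixels = 397981/4250 ≈ 93.6425882
V = pitch²·Σt = 1.41²·397981/4250 = 186.171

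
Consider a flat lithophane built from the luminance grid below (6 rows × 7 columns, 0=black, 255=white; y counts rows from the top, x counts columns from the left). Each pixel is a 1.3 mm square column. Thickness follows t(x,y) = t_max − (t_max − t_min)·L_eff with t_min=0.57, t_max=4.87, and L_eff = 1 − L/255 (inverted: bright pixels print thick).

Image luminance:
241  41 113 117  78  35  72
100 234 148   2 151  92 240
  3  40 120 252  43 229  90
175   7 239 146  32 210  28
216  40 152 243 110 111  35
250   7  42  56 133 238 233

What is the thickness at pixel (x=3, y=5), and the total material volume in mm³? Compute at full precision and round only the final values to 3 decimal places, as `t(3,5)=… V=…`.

span = t_max - t_min = 4.87 - 0.57 = 4.300
L(3,5) = 56, L_eff = 1 - 56/255 = 0.780392 (inverted)
t(3,5) = 4.87 - 4.300·0.780392 = 1.514
Σt over all 6·7 pixels = 282239/2550 ≈ 110.6819608
V = pitch²·Σt = 1.3²·282239/2550 = 187.053

t(3,5)=1.514 V=187.053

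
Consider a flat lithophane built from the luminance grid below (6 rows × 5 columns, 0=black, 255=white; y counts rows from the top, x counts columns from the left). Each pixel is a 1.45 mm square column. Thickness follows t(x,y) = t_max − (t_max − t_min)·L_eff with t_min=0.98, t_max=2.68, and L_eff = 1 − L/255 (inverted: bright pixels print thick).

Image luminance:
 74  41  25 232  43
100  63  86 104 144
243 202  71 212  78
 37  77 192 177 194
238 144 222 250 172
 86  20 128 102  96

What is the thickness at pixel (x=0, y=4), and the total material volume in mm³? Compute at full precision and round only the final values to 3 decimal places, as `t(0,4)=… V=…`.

t(0,4)=2.567 V=115.820

span = t_max - t_min = 2.68 - 0.98 = 1.700
L(0,4) = 238, L_eff = 1 - 238/255 = 0.066667 (inverted)
t(0,4) = 2.68 - 1.700·0.066667 = 2.567
Σt over all 6·5 pixels = 8263/150 ≈ 55.0866667
V = pitch²·Σt = 1.45²·8263/150 = 115.820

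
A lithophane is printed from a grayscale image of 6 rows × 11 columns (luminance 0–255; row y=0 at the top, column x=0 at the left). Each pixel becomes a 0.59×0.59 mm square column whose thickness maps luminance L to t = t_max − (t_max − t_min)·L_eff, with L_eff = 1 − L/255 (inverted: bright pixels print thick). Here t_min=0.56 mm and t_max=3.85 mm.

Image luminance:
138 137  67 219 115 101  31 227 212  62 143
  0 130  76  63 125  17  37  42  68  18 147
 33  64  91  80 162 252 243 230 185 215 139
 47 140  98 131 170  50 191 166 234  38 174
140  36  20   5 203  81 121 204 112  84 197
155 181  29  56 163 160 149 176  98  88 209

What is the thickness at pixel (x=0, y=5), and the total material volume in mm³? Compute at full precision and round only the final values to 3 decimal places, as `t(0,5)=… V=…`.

t(0,5)=2.560 V=48.683

span = t_max - t_min = 3.85 - 0.56 = 3.290
L(0,5) = 155, L_eff = 1 - 155/255 = 0.392157 (inverted)
t(0,5) = 3.85 - 3.290·0.392157 = 2.560
Σt over all 6·11 pixels = 713251/5100 ≈ 139.8531373
V = pitch²·Σt = 0.59²·713251/5100 = 48.683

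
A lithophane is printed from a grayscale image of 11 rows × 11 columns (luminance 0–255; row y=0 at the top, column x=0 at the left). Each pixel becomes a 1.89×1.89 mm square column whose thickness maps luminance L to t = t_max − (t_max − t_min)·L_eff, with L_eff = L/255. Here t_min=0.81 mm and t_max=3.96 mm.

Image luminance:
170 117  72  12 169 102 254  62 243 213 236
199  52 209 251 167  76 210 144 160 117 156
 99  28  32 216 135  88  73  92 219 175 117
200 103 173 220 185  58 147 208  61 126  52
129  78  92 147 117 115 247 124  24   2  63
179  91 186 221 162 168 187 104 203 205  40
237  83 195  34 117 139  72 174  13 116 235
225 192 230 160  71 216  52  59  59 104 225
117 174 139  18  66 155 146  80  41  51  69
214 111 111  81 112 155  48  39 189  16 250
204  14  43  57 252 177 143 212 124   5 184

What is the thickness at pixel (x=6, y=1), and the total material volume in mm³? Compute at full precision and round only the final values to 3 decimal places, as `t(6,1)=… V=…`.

span = t_max - t_min = 3.96 - 0.81 = 3.150
L(6,1) = 210, L_eff = 210/255 = 0.823529
t(6,1) = 3.96 - 3.150·0.823529 = 1.366
Σt over all 11·11 pixels = 96189/340 ≈ 282.9088235
V = pitch²·Σt = 1.89²·96189/340 = 1010.579

t(6,1)=1.366 V=1010.579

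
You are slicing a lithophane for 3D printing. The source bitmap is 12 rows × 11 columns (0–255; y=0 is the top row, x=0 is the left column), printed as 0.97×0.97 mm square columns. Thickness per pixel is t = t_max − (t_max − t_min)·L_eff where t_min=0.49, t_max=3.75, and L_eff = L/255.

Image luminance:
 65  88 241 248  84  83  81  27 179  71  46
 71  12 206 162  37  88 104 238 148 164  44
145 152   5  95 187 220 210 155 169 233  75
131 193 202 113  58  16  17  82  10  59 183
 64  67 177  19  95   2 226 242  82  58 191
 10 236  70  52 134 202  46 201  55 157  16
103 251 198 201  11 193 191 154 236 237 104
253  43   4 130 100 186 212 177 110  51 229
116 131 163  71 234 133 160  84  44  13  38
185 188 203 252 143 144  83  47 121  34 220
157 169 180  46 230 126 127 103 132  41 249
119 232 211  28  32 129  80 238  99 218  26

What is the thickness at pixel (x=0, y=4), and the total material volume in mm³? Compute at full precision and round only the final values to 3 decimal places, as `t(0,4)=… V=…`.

t(0,4)=2.932 V=264.240

span = t_max - t_min = 3.75 - 0.49 = 3.260
L(0,4) = 64, L_eff = 64/255 = 0.250980
t(0,4) = 3.75 - 3.260·0.250980 = 2.932
Σt over all 12·11 pixels = 596779/2125 ≈ 280.8371765
V = pitch²·Σt = 0.97²·596779/2125 = 264.240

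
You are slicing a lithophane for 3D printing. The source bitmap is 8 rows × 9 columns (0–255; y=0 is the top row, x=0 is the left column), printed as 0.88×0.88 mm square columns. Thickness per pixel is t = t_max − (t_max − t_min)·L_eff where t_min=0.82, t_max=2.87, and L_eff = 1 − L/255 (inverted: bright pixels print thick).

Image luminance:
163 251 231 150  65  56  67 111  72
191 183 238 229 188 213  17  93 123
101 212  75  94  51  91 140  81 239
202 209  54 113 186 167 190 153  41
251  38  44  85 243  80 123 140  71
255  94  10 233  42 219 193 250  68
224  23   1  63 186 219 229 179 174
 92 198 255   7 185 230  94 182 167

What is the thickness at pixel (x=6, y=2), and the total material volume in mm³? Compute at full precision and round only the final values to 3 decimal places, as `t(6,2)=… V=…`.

t(6,2)=1.945 V=109.140

span = t_max - t_min = 2.87 - 0.82 = 2.050
L(6,2) = 140, L_eff = 1 - 140/255 = 0.450980 (inverted)
t(6,2) = 2.87 - 2.050·0.450980 = 1.945
Σt over all 8·9 pixels = 718771/5100 ≈ 140.9354902
V = pitch²·Σt = 0.88²·718771/5100 = 109.140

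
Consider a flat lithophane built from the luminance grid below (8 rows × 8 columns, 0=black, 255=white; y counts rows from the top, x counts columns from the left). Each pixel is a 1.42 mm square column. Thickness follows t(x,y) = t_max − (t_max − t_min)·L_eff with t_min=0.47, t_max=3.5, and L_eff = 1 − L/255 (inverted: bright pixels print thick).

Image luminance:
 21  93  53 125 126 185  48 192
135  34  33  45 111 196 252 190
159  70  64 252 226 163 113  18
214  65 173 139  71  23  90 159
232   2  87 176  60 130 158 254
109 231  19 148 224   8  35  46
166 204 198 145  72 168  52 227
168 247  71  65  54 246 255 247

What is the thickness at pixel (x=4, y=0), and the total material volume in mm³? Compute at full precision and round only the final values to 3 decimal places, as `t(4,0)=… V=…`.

span = t_max - t_min = 3.5 - 0.47 = 3.030
L(4,0) = 126, L_eff = 1 - 126/255 = 0.505882 (inverted)
t(4,0) = 3.5 - 3.030·0.505882 = 1.967
Σt over all 8·8 pixels = 549111/4250 ≈ 129.2025882
V = pitch²·Σt = 1.42²·549111/4250 = 260.524

t(4,0)=1.967 V=260.524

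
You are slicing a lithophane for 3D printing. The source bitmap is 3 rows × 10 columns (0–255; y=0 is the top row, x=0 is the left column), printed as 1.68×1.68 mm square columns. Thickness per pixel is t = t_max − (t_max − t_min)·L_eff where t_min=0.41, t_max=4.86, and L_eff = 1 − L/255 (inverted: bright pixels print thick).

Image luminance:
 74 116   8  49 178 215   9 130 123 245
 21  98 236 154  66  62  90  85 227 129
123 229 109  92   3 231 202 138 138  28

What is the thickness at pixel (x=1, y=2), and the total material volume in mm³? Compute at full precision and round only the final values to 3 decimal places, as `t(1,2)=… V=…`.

span = t_max - t_min = 4.86 - 0.41 = 4.450
L(1,2) = 229, L_eff = 1 - 229/255 = 0.101961 (inverted)
t(1,2) = 4.86 - 4.450·0.101961 = 4.406
Σt over all 3·10 pixels = 191921/2550 ≈ 75.2631373
V = pitch²·Σt = 1.68²·191921/2550 = 212.423

t(1,2)=4.406 V=212.423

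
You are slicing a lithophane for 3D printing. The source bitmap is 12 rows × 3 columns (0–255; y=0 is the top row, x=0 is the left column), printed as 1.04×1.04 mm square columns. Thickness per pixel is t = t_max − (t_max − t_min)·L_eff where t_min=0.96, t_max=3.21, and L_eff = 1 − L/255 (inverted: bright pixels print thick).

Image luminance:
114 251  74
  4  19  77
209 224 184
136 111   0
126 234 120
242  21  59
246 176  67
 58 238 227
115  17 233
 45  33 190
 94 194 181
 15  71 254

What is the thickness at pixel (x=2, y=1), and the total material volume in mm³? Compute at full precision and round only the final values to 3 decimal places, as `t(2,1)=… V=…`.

span = t_max - t_min = 3.21 - 0.96 = 2.250
L(2,1) = 77, L_eff = 1 - 77/255 = 0.698039 (inverted)
t(2,1) = 3.21 - 2.250·0.698039 = 1.639
Σt over all 12·3 pixels = 128637/1700 ≈ 75.6688235
V = pitch²·Σt = 1.04²·128637/1700 = 81.843

t(2,1)=1.639 V=81.843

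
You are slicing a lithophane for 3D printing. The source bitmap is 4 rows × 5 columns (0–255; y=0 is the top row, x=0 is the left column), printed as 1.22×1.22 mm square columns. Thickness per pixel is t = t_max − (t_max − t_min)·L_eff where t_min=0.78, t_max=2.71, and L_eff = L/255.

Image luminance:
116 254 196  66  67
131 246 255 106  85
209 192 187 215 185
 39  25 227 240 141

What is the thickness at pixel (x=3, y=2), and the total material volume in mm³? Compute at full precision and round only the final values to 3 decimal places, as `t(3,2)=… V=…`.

span = t_max - t_min = 2.71 - 0.78 = 1.930
L(3,2) = 215, L_eff = 215/255 = 0.843137
t(3,2) = 2.71 - 1.930·0.843137 = 1.083
Σt over all 4·5 pixels = 383987/12750 ≈ 30.1166275
V = pitch²·Σt = 1.22²·383987/12750 = 44.826

t(3,2)=1.083 V=44.826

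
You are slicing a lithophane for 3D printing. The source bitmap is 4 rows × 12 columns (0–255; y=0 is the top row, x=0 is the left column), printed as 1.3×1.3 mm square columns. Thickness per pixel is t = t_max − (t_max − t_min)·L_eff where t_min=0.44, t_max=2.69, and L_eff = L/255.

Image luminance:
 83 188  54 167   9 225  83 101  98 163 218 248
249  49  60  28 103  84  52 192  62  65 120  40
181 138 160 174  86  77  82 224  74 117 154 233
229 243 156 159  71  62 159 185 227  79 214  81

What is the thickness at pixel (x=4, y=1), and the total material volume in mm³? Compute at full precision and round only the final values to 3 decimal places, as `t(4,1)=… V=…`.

t(4,1)=1.781 V=124.179

span = t_max - t_min = 2.69 - 0.44 = 2.250
L(4,1) = 103, L_eff = 103/255 = 0.403922
t(4,1) = 2.69 - 2.250·0.403922 = 1.781
Σt over all 4·12 pixels = 62457/850 ≈ 73.4788235
V = pitch²·Σt = 1.3²·62457/850 = 124.179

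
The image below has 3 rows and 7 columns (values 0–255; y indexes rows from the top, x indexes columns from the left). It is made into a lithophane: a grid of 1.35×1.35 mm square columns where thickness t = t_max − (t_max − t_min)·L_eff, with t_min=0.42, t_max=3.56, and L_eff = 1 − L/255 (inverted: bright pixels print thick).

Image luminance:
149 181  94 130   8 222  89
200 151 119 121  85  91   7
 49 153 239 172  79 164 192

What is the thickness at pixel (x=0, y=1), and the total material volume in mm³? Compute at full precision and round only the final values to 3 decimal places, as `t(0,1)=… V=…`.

t(0,1)=2.883 V=76.555

span = t_max - t_min = 3.56 - 0.42 = 3.140
L(0,1) = 200, L_eff = 1 - 200/255 = 0.215686 (inverted)
t(0,1) = 3.56 - 3.140·0.215686 = 2.883
Σt over all 3·7 pixels = 53557/1275 ≈ 42.0054902
V = pitch²·Σt = 1.35²·53557/1275 = 76.555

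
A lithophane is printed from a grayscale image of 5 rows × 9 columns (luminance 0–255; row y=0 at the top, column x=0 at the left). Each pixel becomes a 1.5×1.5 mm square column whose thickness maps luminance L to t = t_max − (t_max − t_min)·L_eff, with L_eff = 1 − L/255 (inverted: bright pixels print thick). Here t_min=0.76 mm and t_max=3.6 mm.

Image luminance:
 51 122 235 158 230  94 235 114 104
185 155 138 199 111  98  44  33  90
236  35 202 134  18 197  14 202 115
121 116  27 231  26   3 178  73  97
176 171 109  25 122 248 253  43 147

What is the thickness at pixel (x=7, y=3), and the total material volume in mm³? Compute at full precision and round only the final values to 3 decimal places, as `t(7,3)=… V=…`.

t(7,3)=1.573 V=220.161

span = t_max - t_min = 3.6 - 0.76 = 2.840
L(7,3) = 73, L_eff = 1 - 73/255 = 0.713725 (inverted)
t(7,3) = 3.6 - 2.840·0.713725 = 1.573
Σt over all 5·9 pixels = 41586/425 ≈ 97.8494118
V = pitch²·Σt = 1.5²·41586/425 = 220.161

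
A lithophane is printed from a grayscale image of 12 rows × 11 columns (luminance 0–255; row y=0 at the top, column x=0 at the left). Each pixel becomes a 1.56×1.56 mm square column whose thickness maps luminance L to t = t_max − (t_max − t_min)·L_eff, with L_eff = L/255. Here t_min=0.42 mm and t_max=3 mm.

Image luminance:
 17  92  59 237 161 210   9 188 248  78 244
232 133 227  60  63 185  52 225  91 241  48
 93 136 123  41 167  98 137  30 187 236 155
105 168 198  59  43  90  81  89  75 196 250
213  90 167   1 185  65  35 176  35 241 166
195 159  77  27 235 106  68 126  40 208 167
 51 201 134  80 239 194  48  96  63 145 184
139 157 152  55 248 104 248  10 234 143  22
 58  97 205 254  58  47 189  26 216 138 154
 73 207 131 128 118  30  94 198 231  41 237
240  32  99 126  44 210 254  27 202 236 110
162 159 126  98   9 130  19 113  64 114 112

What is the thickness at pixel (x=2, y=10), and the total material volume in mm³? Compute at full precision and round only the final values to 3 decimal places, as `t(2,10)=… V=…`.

t(2,10)=1.998 V=540.153

span = t_max - t_min = 3 - 0.42 = 2.580
L(2,10) = 99, L_eff = 99/255 = 0.388235
t(2,10) = 3 - 2.580·0.388235 = 1.998
Σt over all 12·11 pixels = 471657/2125 ≈ 221.9562353
V = pitch²·Σt = 1.56²·471657/2125 = 540.153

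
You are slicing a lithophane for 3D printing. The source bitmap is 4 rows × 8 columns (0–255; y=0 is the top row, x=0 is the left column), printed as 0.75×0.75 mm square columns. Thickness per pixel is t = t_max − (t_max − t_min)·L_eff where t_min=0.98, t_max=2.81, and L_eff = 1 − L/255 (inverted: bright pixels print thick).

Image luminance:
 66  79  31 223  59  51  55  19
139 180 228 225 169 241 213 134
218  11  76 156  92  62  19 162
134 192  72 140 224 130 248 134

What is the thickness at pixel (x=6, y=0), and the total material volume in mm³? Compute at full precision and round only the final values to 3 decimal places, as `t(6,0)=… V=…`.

span = t_max - t_min = 2.81 - 0.98 = 1.830
L(6,0) = 55, L_eff = 1 - 55/255 = 0.784314 (inverted)
t(6,0) = 2.81 - 1.830·0.784314 = 1.375
Σt over all 4·8 pixels = 61.372
V = pitch²·Σt = 0.75²·61.372 = 34.522

t(6,0)=1.375 V=34.522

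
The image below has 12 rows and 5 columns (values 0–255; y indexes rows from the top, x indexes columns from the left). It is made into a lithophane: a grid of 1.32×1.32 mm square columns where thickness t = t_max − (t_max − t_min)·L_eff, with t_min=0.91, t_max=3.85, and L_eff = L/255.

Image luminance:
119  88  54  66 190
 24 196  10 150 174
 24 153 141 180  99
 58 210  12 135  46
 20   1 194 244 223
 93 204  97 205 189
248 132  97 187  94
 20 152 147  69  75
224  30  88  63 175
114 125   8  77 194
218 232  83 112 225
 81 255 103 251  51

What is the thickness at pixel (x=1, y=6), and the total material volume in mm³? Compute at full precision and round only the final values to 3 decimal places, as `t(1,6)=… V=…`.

span = t_max - t_min = 3.85 - 0.91 = 2.940
L(1,6) = 132, L_eff = 132/255 = 0.517647
t(1,6) = 3.85 - 2.940·0.517647 = 2.328
Σt over all 12·5 pixels = 612829/4250 ≈ 144.1950588
V = pitch²·Σt = 1.32²·612829/4250 = 251.245

t(1,6)=2.328 V=251.245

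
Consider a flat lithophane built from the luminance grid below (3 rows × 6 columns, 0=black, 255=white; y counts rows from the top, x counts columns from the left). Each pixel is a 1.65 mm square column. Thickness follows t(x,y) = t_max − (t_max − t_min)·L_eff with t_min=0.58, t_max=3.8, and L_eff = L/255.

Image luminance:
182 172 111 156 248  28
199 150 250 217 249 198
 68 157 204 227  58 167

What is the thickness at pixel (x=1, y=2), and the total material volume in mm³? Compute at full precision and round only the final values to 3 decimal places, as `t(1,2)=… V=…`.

t(1,2)=1.817 V=81.675

span = t_max - t_min = 3.8 - 0.58 = 3.220
L(1,2) = 157, L_eff = 157/255 = 0.615686
t(1,2) = 3.8 - 3.220·0.615686 = 1.817
Σt over all 3·6 pixels = 382499/12750 ≈ 29.9999216
V = pitch²·Σt = 1.65²·382499/12750 = 81.675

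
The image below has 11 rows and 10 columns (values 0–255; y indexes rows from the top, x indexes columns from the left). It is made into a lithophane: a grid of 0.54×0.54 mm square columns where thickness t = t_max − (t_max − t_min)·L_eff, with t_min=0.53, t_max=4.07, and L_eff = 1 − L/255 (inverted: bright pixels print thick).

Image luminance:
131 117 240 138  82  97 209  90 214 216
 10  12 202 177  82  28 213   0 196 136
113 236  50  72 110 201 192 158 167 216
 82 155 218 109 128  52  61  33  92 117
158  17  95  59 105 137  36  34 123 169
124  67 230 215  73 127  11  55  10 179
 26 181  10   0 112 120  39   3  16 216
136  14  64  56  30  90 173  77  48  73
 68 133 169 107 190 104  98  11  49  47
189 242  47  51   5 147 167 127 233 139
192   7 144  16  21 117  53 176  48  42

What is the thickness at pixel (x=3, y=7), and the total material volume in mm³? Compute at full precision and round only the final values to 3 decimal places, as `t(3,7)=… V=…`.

span = t_max - t_min = 4.07 - 0.53 = 3.540
L(3,7) = 56, L_eff = 1 - 56/255 = 0.780392 (inverted)
t(3,7) = 4.07 - 3.540·0.780392 = 1.307
Σt over all 11·10 pixels = 471958/2125 ≈ 222.0978824
V = pitch²·Σt = 0.54²·471958/2125 = 64.764

t(3,7)=1.307 V=64.764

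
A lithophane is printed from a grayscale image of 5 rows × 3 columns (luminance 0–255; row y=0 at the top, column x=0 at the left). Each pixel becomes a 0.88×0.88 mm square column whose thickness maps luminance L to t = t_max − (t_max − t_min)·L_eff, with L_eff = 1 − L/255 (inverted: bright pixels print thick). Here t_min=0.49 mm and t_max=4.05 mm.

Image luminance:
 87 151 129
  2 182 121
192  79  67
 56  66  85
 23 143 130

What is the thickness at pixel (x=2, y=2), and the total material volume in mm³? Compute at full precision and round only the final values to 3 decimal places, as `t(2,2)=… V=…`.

span = t_max - t_min = 4.05 - 0.49 = 3.560
L(2,2) = 67, L_eff = 1 - 67/255 = 0.737255 (inverted)
t(2,2) = 4.05 - 3.560·0.737255 = 1.425
Σt over all 5·3 pixels = 42709/1500 ≈ 28.4726667
V = pitch²·Σt = 0.88²·42709/1500 = 22.049

t(2,2)=1.425 V=22.049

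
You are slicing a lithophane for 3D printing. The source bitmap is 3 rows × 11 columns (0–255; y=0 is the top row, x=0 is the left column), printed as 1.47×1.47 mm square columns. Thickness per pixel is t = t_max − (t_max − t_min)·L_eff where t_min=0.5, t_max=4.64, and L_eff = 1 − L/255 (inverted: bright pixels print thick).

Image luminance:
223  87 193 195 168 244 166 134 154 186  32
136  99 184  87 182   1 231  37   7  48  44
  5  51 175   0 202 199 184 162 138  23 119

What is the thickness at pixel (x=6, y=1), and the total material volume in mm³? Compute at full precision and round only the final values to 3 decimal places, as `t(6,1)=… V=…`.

span = t_max - t_min = 4.64 - 0.5 = 4.140
L(6,1) = 231, L_eff = 1 - 231/255 = 0.094118 (inverted)
t(6,1) = 4.64 - 4.140·0.094118 = 4.250
Σt over all 3·11 pixels = 352749/4250 ≈ 82.9997647
V = pitch²·Σt = 1.47²·352749/4250 = 179.354

t(6,1)=4.250 V=179.354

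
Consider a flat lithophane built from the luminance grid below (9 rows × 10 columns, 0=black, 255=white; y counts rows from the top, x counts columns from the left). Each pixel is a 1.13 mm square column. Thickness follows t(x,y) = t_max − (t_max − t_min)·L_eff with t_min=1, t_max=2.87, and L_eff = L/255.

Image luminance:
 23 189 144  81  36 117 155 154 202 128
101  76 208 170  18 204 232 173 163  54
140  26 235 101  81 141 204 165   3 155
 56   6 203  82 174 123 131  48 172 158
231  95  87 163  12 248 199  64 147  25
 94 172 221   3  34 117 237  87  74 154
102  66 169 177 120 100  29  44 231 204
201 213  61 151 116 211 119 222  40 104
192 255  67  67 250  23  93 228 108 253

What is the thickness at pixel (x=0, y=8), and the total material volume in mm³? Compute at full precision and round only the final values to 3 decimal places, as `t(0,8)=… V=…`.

t(0,8)=1.462 V=220.153

span = t_max - t_min = 2.87 - 1 = 1.870
L(0,8) = 192, L_eff = 192/255 = 0.752941
t(0,8) = 2.87 - 1.870·0.752941 = 1.462
Σt over all 9·10 pixels = 172.412
V = pitch²·Σt = 1.13²·172.412 = 220.153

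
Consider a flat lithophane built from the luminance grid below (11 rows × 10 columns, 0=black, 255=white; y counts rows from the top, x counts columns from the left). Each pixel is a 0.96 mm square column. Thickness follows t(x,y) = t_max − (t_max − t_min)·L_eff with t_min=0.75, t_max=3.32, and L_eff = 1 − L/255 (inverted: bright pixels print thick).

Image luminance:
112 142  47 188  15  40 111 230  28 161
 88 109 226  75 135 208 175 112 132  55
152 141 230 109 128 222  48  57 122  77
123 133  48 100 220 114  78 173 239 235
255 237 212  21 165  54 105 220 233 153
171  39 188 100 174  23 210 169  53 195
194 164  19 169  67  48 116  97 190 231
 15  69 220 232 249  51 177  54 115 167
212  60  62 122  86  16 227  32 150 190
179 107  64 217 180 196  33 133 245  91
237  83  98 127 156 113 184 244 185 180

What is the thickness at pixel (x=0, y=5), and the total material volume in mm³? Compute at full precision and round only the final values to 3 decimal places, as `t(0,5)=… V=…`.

span = t_max - t_min = 3.32 - 0.75 = 2.570
L(0,5) = 171, L_eff = 1 - 171/255 = 0.329412 (inverted)
t(0,5) = 3.32 - 2.570·0.329412 = 2.473
Σt over all 11·10 pixels = 2975263/12750 ≈ 233.3539608
V = pitch²·Σt = 0.96²·2975263/12750 = 215.059

t(0,5)=2.473 V=215.059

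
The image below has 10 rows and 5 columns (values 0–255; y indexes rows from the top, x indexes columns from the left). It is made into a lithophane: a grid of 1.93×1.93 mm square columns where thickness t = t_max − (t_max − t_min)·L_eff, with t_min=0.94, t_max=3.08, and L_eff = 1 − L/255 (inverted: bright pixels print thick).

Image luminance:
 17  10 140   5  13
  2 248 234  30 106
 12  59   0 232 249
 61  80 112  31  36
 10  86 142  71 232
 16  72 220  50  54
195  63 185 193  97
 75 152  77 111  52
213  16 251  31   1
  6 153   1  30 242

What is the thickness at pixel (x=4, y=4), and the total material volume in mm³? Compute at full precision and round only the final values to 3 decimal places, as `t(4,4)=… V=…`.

span = t_max - t_min = 3.08 - 0.94 = 2.140
L(4,4) = 232, L_eff = 1 - 232/255 = 0.090196 (inverted)
t(4,4) = 3.08 - 2.140·0.090196 = 2.887
Σt over all 10·5 pixels = 555034/6375 ≈ 87.0641569
V = pitch²·Σt = 1.93²·555034/6375 = 324.305

t(4,4)=2.887 V=324.305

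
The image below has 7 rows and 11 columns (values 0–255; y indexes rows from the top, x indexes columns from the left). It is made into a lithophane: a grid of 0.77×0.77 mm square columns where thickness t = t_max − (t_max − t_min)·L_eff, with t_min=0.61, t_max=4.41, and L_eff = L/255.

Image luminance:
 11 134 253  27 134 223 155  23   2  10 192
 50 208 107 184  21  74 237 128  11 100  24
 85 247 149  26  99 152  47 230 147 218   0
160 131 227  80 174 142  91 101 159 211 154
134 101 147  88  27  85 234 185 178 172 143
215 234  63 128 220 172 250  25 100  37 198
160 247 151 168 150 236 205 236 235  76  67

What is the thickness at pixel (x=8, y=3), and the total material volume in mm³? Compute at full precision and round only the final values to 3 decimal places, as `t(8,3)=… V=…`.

span = t_max - t_min = 4.41 - 0.61 = 3.800
L(8,3) = 159, L_eff = 159/255 = 0.623529
t(8,3) = 4.41 - 3.800·0.623529 = 2.041
Σt over all 7·11 pixels = 941027/5100 ≈ 184.5150980
V = pitch²·Σt = 0.77²·941027/5100 = 109.399

t(8,3)=2.041 V=109.399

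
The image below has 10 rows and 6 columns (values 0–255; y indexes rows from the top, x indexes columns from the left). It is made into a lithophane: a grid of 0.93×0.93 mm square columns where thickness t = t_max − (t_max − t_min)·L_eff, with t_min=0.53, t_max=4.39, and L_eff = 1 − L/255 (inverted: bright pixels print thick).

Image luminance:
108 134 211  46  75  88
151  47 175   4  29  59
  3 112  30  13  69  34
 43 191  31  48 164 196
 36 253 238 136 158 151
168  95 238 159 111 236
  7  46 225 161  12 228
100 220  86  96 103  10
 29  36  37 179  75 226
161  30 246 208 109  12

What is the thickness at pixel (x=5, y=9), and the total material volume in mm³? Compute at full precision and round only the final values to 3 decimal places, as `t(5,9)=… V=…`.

span = t_max - t_min = 4.39 - 0.53 = 3.860
L(5,9) = 12, L_eff = 1 - 12/255 = 0.952941 (inverted)
t(5,9) = 4.39 - 3.860·0.952941 = 0.712
Σt over all 10·6 pixels = 847538/6375 ≈ 132.9471373
V = pitch²·Σt = 0.93²·847538/6375 = 114.986

t(5,9)=0.712 V=114.986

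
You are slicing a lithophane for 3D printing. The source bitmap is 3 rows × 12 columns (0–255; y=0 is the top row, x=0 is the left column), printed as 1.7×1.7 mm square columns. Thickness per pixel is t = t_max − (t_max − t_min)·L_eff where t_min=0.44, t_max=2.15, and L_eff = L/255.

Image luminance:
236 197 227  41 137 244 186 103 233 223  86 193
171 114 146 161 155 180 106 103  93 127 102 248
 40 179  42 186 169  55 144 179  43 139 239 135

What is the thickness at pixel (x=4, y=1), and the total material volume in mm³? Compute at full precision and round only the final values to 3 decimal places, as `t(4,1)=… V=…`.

t(4,1)=1.111 V=119.770

span = t_max - t_min = 2.15 - 0.44 = 1.710
L(4,1) = 155, L_eff = 155/255 = 0.607843
t(4,1) = 2.15 - 1.710·0.607843 = 1.111
Σt over all 3·12 pixels = 176133/4250 ≈ 41.4430588
V = pitch²·Σt = 1.7²·176133/4250 = 119.770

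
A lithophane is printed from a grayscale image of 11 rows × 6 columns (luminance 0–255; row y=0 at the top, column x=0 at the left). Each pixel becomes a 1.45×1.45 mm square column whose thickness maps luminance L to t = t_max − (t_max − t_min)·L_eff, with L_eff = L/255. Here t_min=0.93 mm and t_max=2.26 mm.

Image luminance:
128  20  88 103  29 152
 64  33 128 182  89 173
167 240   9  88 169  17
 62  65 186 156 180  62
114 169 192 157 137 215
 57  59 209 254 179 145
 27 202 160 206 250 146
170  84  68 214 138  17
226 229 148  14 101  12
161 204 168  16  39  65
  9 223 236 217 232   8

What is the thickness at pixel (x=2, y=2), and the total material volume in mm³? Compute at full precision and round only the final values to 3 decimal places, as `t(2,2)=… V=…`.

t(2,2)=2.213 V=220.760

span = t_max - t_min = 2.26 - 0.93 = 1.330
L(2,2) = 9, L_eff = 9/255 = 0.035294
t(2,2) = 2.26 - 1.330·0.035294 = 2.213
Σt over all 11·6 pixels = 2677469/25500 ≈ 104.9987843
V = pitch²·Σt = 1.45²·2677469/25500 = 220.760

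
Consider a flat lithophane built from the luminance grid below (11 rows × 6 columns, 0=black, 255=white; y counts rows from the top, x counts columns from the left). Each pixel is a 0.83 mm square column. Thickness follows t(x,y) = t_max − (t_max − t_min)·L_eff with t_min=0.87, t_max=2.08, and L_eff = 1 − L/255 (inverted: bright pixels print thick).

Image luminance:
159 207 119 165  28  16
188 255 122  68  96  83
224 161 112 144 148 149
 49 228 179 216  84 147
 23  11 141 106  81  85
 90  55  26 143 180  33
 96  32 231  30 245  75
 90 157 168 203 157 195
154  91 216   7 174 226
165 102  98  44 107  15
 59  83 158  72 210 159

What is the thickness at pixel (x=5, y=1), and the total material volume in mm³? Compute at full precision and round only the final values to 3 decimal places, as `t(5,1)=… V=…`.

t(5,1)=1.264 V=66.165

span = t_max - t_min = 2.08 - 0.87 = 1.210
L(5,1) = 83, L_eff = 1 - 83/255 = 0.674510 (inverted)
t(5,1) = 2.08 - 1.210·0.674510 = 1.264
Σt over all 11·6 pixels = 48983/510 ≈ 96.0450980
V = pitch²·Σt = 0.83²·48983/510 = 66.165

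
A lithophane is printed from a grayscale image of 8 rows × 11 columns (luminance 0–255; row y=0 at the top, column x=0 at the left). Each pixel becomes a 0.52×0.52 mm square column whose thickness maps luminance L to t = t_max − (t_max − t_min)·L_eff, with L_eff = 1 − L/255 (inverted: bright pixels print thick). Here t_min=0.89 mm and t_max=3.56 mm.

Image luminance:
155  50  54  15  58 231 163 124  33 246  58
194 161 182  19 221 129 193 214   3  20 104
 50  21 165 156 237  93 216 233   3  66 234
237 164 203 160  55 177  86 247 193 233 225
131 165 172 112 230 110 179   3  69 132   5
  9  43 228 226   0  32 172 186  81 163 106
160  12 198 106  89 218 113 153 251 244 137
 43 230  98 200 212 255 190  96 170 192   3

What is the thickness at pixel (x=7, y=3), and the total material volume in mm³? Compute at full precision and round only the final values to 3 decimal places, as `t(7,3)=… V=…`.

span = t_max - t_min = 3.56 - 0.89 = 2.670
L(7,3) = 247, L_eff = 1 - 247/255 = 0.031373 (inverted)
t(7,3) = 3.56 - 2.670·0.031373 = 3.476
Σt over all 8·11 pixels = 346833/1700 ≈ 204.0194118
V = pitch²·Σt = 0.52²·346833/1700 = 55.167

t(7,3)=3.476 V=55.167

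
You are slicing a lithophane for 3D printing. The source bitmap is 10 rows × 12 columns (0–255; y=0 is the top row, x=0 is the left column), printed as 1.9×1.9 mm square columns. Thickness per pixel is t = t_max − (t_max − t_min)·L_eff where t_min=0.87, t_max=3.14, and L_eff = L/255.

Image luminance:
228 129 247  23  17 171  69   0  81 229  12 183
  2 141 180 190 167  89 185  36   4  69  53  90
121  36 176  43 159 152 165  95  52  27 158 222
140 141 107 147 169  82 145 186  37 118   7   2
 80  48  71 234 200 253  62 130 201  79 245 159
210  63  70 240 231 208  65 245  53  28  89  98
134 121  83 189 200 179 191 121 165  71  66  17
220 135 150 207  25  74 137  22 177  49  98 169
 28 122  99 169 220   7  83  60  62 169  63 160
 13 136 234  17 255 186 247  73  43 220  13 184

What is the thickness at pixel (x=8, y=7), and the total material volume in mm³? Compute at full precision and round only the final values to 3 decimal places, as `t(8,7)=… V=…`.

t(8,7)=1.564 V=894.050

span = t_max - t_min = 3.14 - 0.87 = 2.270
L(8,7) = 177, L_eff = 177/255 = 0.694118
t(8,7) = 3.14 - 2.270·0.694118 = 1.564
Σt over all 10·12 pixels = 6315311/25500 ≈ 247.6592549
V = pitch²·Σt = 1.9²·6315311/25500 = 894.050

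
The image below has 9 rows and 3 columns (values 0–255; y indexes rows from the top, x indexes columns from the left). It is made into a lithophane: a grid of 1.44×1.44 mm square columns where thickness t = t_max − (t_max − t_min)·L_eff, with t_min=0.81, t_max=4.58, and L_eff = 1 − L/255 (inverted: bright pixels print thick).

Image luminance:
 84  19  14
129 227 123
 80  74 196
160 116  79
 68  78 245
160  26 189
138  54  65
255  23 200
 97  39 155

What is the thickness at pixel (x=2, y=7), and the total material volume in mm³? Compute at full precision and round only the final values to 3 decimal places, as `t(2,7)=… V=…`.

span = t_max - t_min = 4.58 - 0.81 = 3.770
L(2,7) = 200, L_eff = 1 - 200/255 = 0.215686 (inverted)
t(2,7) = 4.58 - 3.770·0.215686 = 3.767
Σt over all 9·3 pixels = 287291/4250 ≈ 67.5978824
V = pitch²·Σt = 1.44²·287291/4250 = 140.171

t(2,7)=3.767 V=140.171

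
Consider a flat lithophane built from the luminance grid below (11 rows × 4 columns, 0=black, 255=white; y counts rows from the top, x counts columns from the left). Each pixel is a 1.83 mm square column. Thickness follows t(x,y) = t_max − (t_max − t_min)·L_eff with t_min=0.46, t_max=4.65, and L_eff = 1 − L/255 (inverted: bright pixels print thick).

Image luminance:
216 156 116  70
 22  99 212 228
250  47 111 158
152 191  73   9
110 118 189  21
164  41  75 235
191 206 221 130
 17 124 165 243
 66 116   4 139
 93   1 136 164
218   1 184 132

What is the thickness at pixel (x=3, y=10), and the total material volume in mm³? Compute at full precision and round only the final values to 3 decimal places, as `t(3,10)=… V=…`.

t(3,10)=2.629 V=376.703

span = t_max - t_min = 4.65 - 0.46 = 4.190
L(3,10) = 132, L_eff = 1 - 132/255 = 0.482353 (inverted)
t(3,10) = 4.65 - 4.190·0.482353 = 2.629
Σt over all 11·4 pixels = 1434193/12750 ≈ 112.4857255
V = pitch²·Σt = 1.83²·1434193/12750 = 376.703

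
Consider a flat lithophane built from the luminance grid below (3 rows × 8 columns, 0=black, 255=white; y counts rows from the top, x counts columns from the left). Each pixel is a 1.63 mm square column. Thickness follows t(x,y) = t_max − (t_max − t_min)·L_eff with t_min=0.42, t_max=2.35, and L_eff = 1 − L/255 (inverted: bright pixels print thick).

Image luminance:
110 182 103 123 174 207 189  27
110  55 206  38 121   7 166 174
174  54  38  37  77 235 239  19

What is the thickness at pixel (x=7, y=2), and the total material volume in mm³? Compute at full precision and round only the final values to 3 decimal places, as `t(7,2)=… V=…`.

t(7,2)=0.564 V=84.394

span = t_max - t_min = 2.35 - 0.42 = 1.930
L(7,2) = 19, L_eff = 1 - 19/255 = 0.925490 (inverted)
t(7,2) = 2.35 - 1.930·0.925490 = 0.564
Σt over all 3·8 pixels = 53999/1700 ≈ 31.7641176
V = pitch²·Σt = 1.63²·53999/1700 = 84.394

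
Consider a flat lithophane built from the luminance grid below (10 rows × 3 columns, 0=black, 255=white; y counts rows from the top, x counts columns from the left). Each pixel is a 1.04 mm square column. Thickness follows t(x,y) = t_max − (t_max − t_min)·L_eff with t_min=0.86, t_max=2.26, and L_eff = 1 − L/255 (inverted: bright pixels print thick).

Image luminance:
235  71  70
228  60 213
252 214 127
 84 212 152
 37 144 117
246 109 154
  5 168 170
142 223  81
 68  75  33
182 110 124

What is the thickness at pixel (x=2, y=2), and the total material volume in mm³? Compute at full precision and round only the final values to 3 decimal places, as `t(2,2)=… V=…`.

t(2,2)=1.557 V=52.288

span = t_max - t_min = 2.26 - 0.86 = 1.400
L(2,2) = 127, L_eff = 1 - 127/255 = 0.501961 (inverted)
t(2,2) = 2.26 - 1.400·0.501961 = 1.557
Σt over all 10·3 pixels = 61637/1275 ≈ 48.3427451
V = pitch²·Σt = 1.04²·61637/1275 = 52.288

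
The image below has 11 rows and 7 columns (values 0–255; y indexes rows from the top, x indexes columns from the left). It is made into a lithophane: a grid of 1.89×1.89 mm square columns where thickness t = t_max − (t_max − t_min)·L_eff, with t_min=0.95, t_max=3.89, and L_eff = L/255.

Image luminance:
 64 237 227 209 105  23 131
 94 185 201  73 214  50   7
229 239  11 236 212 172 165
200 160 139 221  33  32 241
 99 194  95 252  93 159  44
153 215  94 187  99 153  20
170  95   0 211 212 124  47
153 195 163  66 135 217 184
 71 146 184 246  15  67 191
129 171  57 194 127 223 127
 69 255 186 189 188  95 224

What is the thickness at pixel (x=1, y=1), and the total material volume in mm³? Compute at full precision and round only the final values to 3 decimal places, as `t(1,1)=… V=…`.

t(1,1)=1.757 V=613.095

span = t_max - t_min = 3.89 - 0.95 = 2.940
L(1,1) = 185, L_eff = 185/255 = 0.725490
t(1,1) = 3.89 - 2.940·0.725490 = 1.757
Σt over all 11·7 pixels = 1458891/8500 ≈ 171.6342353
V = pitch²·Σt = 1.89²·1458891/8500 = 613.095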